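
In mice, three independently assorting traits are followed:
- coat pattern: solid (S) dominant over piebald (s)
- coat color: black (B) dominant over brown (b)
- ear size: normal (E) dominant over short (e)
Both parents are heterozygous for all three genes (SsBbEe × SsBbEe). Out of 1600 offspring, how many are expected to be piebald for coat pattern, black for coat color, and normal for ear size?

Trihybrid cross: SsBbEe × SsBbEe
Each trait segregates independently with a 3:1 phenotypic ratio, so each gene contributes 3/4 (dominant) or 1/4 (recessive).
Target: piebald (coat pattern), black (coat color), normal (ear size)
Probability = product of independent per-trait probabilities
= 1/4 × 3/4 × 3/4 = 9/64
Expected count = 9/64 × 1600 = 225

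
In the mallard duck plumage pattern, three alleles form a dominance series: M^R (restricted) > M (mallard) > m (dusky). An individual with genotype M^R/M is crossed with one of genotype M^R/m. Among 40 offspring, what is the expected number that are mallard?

Cross: M^R/M × M^R/m
Allele dominance: M^R > M > m
Offspring genotypes: 1 M^R/M^R, 1 M^R/m, 1 M^R/M, 1 M/m
Phenotype counts: 3 restricted, 1 mallard
mallard: 1 out of 4 → fraction 1/4
Expected count = 1/4 × 40 = 10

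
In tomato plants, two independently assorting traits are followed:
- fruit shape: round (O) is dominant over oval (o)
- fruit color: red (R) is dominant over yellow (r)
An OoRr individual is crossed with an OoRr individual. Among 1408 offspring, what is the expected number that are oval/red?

Dihybrid cross OoRr × OoRr — consider each gene separately:
fruit shape: Oo × Oo → 1 OO, 2 Oo, 1 oo → 3 O_ : 1 oo (out of 4)
fruit color: Rr × Rr → 1 RR, 2 Rr, 1 rr → 3 R_ : 1 rr (out of 4)
Combine (counts out of 4 × 4 = 16): round/red (O_R_) = 3×3 = 9; round/yellow (O_rr) = 3×1 = 3; oval/red (ooR_) = 1×3 = 3; oval/yellow (oorr) = 1×1 = 1
Phenotype counts (out of 16): 9 round/red, 3 round/yellow, 3 oval/red, 1 oval/yellow
oval/red: 3 out of 16 → fraction 3/16
Expected count = 3/16 × 1408 = 264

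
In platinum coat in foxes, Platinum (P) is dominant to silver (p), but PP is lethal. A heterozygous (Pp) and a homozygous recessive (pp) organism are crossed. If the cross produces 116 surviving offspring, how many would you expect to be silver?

Cross: Pp × pp
Punnett square offspring (before lethality): 2 Pp, 2 pp
No PP offspring are produced in this cross.
silver: 2 out of 4 → fraction 1/2
Expected count = 1/2 × 116 = 58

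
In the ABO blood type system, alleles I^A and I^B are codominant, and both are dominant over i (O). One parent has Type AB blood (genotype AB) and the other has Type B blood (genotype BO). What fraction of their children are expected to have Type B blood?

Cross: AB × BO
Possible offspring genotypes: 1 AB, 1 AO, 1 BB, 1 BO
Blood type counts: 1 Type AB, 1 Type A, 2 Type B
Probability of Type B: 2/4 = 1/2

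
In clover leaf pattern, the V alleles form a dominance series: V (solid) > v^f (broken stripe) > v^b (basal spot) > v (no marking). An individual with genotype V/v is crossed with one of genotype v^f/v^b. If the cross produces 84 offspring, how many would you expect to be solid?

Cross: V/v × v^f/v^b
Allele dominance: V > v^f > v^b > v
Offspring genotypes: 1 V/v^f, 1 V/v^b, 1 v^f/v, 1 v^b/v
Phenotype counts: 2 solid, 1 broken stripe, 1 basal spot
solid: 2 out of 4 → fraction 1/2
Expected count = 1/2 × 84 = 42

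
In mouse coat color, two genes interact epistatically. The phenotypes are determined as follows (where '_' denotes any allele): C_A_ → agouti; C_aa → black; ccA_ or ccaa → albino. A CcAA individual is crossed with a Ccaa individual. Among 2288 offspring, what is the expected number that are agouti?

Cross: CcAA × Ccaa — consider each gene separately:
C gene: Cc × Cc → 1 CC, 2 Cc, 1 cc → 3 C_ : 1 cc (out of 4)
A gene: AA × aa → 4 Aa → 4 A_ (out of 4)
Genotype classes (out of 4 × 4 = 16): C_A_ = 3×4 = 12; ccA_ = 1×4 = 4
Apply the phenotype rules: C_A_ (12) → agouti; ccA_ (4) → albino
Phenotype counts (out of 16): 12 agouti, 4 albino
agouti: 12 out of 16 → fraction 3/4
Expected count = 3/4 × 2288 = 1716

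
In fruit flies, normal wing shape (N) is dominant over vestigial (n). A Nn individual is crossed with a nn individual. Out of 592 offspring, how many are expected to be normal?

Punnett square for Nn × nn:
Offspring genotypes: 2 Nn, 2 nn
normal: 2, vestigial: 2
normal: 2 out of 4 → fraction 1/2
Expected count = 1/2 × 592 = 296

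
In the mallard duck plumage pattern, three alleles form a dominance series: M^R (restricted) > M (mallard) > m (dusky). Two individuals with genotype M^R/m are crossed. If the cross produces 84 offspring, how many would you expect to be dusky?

Cross: M^R/m × M^R/m
Allele dominance: M^R > M > m
Offspring genotypes: 1 M^R/M^R, 2 M^R/m, 1 m/m
Phenotype counts: 3 restricted, 1 dusky
dusky: 1 out of 4 → fraction 1/4
Expected count = 1/4 × 84 = 21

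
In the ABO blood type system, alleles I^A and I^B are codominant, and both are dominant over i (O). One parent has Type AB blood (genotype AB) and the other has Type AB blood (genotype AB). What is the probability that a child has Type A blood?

Cross: AB × AB
Possible offspring genotypes: 1 AA, 2 AB, 1 BB
Blood type counts: 1 Type A, 2 Type AB, 1 Type B
Probability of Type A: 1/4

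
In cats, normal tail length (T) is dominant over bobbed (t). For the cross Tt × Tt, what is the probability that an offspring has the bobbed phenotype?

Punnett square for Tt × Tt:
Offspring genotypes: 1 TT, 2 Tt, 1 tt
Total offspring: 4
Count with target: 1
Probability: 1/4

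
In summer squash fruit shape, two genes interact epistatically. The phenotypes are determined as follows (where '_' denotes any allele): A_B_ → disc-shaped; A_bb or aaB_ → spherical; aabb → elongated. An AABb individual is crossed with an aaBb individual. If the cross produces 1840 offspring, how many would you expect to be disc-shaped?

Cross: AABb × aaBb — consider each gene separately:
A gene: AA × aa → 4 Aa → 4 A_ (out of 4)
B gene: Bb × Bb → 1 BB, 2 Bb, 1 bb → 3 B_ : 1 bb (out of 4)
Genotype classes (out of 4 × 4 = 16): A_B_ = 4×3 = 12; A_bb = 4×1 = 4
Apply the phenotype rules: A_B_ (12) → disc-shaped; A_bb (4) → spherical
Phenotype counts (out of 16): 12 disc-shaped, 4 spherical
disc-shaped: 12 out of 16 → fraction 3/4
Expected count = 3/4 × 1840 = 1380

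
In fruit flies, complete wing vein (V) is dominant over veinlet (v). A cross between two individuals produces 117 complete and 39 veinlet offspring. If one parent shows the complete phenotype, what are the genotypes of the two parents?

Observed offspring: 117 complete, 39 veinlet
The observed ratio simplifies to 3:1. Veinlet (vv) offspring appear, so each parent must contribute one v allele. The parent stated to show complete carries V, so it is Vv. The other parent is then either Vv or vv: Vv × vv would give a 1:1 split, whereas Vv × Vv gives 3:1 — matching the data. So both parents are heterozygous (Vv × Vv).
Parent genotypes: Vv × Vv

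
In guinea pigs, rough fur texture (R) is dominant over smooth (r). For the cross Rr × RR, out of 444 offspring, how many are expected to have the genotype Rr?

Punnett square for Rr × RR:
Offspring genotypes: 2 RR, 2 Rr
Total offspring: 4
Count with target: 2
Probability: 2/4 = 1/2
Expected count = 1/2 × 444 = 222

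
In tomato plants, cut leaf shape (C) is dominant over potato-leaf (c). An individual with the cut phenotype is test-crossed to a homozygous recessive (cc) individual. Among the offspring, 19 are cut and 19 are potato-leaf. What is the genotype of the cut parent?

Test cross: ? × cc
Offspring: 19 cut, 19 potato-leaf — approximately 1:1.
A 1:1 ratio in a test cross indicates the unknown parent is heterozygous (Cc).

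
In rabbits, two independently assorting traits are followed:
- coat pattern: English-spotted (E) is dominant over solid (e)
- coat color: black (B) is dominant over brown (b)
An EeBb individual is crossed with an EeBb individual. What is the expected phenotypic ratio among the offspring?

Dihybrid cross EeBb × EeBb — consider each gene separately:
coat pattern: Ee × Ee → 1 EE, 2 Ee, 1 ee → 3 E_ : 1 ee (out of 4)
coat color: Bb × Bb → 1 BB, 2 Bb, 1 bb → 3 B_ : 1 bb (out of 4)
Combine (counts out of 4 × 4 = 16): English-spotted/black (E_B_) = 3×3 = 9; English-spotted/brown (E_bb) = 3×1 = 3; solid/black (eeB_) = 1×3 = 3; solid/brown (eebb) = 1×1 = 1
Phenotype counts (out of 16): 9 English-spotted/black, 3 English-spotted/brown, 3 solid/black, 1 solid/brown
Ratio: 9 English-spotted/black : 3 English-spotted/brown : 3 solid/black : 1 solid/brown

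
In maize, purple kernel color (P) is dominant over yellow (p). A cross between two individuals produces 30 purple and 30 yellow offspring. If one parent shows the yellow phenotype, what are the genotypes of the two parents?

Observed offspring: 30 purple, 30 yellow
The observed ratio simplifies to 1:1. One parent shows yellow, so its genotype must be pp. A 1:1 offspring split requires the other parent to be heterozygous (Pp).
Parent genotypes: pp × Pp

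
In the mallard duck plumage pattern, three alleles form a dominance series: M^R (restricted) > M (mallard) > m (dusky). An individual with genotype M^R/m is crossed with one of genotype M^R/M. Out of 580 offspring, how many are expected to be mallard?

Cross: M^R/m × M^R/M
Allele dominance: M^R > M > m
Offspring genotypes: 1 M^R/M^R, 1 M^R/M, 1 M^R/m, 1 M/m
Phenotype counts: 3 restricted, 1 mallard
mallard: 1 out of 4 → fraction 1/4
Expected count = 1/4 × 580 = 145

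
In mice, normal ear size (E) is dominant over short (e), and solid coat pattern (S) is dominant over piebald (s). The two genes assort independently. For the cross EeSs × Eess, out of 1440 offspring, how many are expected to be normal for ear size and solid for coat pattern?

Dihybrid cross EeSs × Eess — consider each gene separately:
ear size: Ee × Ee → 1 EE, 2 Ee, 1 ee → 3 E_ : 1 ee (out of 4)
coat pattern: Ss × ss → 2 Ss, 2 ss → 2 S_ : 2 ss (out of 4)
Looking for: normal (E_) and solid (S_)
P(normal) = 3/4, P(solid) = 2/4
P(both) = 3/4 × 2/4 = 6/16 = 3/8
Expected count = 3/8 × 1440 = 540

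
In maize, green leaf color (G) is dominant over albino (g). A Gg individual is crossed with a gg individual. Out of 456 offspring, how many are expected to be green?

Punnett square for Gg × gg:
Offspring genotypes: 2 Gg, 2 gg
green: 2, albino: 2
green: 2 out of 4 → fraction 1/2
Expected count = 1/2 × 456 = 228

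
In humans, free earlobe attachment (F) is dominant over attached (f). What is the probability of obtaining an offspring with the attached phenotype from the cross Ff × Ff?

Punnett square for Ff × Ff:
Offspring genotypes: 1 FF, 2 Ff, 1 ff
Total offspring: 4
Count with target: 1
Probability: 1/4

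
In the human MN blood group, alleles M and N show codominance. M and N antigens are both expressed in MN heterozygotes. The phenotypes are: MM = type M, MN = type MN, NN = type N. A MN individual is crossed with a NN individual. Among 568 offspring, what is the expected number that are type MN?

Punnett square for MN × NN:
Offspring genotypes: 2 MN, 2 NN
Phenotype counts: 2 type MN, 2 type N
type MN: 2 out of 4 → fraction 1/2
Expected count = 1/2 × 568 = 284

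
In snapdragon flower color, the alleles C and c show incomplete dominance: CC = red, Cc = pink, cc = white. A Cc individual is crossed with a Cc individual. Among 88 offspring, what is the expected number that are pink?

Punnett square for Cc × Cc:
Offspring genotypes: 1 CC, 2 Cc, 1 cc
Phenotype counts: 1 red, 2 pink, 1 white
pink: 2 out of 4 → fraction 1/2
Expected count = 1/2 × 88 = 44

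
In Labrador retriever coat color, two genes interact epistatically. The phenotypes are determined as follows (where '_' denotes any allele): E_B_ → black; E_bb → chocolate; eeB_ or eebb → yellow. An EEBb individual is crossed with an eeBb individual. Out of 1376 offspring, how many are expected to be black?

Cross: EEBb × eeBb — consider each gene separately:
E gene: EE × ee → 4 Ee → 4 E_ (out of 4)
B gene: Bb × Bb → 1 BB, 2 Bb, 1 bb → 3 B_ : 1 bb (out of 4)
Genotype classes (out of 4 × 4 = 16): E_B_ = 4×3 = 12; E_bb = 4×1 = 4
Apply the phenotype rules: E_B_ (12) → black; E_bb (4) → chocolate
Phenotype counts (out of 16): 12 black, 4 chocolate
black: 12 out of 16 → fraction 3/4
Expected count = 3/4 × 1376 = 1032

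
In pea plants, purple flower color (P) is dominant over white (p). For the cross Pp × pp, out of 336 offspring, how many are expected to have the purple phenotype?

Punnett square for Pp × pp:
Offspring genotypes: 2 Pp, 2 pp
Total offspring: 4
Count with target: 2
Probability: 2/4 = 1/2
Expected count = 1/2 × 336 = 168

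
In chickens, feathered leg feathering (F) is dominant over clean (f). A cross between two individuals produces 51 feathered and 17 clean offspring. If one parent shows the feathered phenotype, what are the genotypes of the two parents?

Observed offspring: 51 feathered, 17 clean
The observed ratio simplifies to 3:1. Clean (ff) offspring appear, so each parent must contribute one f allele. The parent stated to show feathered carries F, so it is Ff. The other parent is then either Ff or ff: Ff × ff would give a 1:1 split, whereas Ff × Ff gives 3:1 — matching the data. So both parents are heterozygous (Ff × Ff).
Parent genotypes: Ff × Ff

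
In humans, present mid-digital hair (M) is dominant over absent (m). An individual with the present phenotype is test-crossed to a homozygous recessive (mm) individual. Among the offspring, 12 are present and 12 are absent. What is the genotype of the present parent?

Test cross: ? × mm
Offspring: 12 present, 12 absent — approximately 1:1.
A 1:1 ratio in a test cross indicates the unknown parent is heterozygous (Mm).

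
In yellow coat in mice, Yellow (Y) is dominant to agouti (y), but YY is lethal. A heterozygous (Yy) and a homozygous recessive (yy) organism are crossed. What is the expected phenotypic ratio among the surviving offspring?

Cross: Yy × yy
Punnett square offspring (before lethality): 2 Yy, 2 yy
No YY offspring are produced in this cross.
Ratio: 1 yellow : 1 agouti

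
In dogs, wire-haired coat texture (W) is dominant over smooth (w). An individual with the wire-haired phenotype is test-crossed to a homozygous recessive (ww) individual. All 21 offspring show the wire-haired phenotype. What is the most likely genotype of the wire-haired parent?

Test cross: ? × ww
All offspring are wire-haired.
If the unknown parent were heterozygous (Ww), about half of 21 offspring would be smooth; none are. The unknown parent is most likely homozygous dominant (WW).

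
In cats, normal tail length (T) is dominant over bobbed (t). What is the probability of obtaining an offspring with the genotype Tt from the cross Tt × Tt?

Punnett square for Tt × Tt:
Offspring genotypes: 1 TT, 2 Tt, 1 tt
Total offspring: 4
Count with target: 2
Probability: 2/4 = 1/2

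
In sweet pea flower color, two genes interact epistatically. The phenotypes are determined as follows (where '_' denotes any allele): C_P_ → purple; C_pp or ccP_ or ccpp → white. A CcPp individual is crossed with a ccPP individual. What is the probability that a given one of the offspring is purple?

Cross: CcPp × ccPP — consider each gene separately:
C gene: Cc × cc → 2 Cc, 2 cc → 2 C_ : 2 cc (out of 4)
P gene: Pp × PP → 2 PP, 2 Pp → 4 P_ (out of 4)
Genotype classes (out of 4 × 4 = 16): C_P_ = 2×4 = 8; ccP_ = 2×4 = 8
Apply the phenotype rules: C_P_ (8) → purple; ccP_ (8) → white
Phenotype counts (out of 16): 8 purple, 8 white
purple: 8 out of 16
Probability: 8/16 = 1/2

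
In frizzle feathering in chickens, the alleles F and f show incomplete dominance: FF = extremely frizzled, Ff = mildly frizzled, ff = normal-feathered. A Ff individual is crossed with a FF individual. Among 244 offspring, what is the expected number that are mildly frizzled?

Punnett square for Ff × FF:
Offspring genotypes: 2 FF, 2 Ff
Phenotype counts: 2 extremely frizzled, 2 mildly frizzled
mildly frizzled: 2 out of 4 → fraction 1/2
Expected count = 1/2 × 244 = 122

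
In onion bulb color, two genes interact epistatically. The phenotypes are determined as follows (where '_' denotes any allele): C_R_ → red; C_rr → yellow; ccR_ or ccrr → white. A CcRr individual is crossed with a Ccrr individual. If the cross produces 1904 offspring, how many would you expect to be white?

Cross: CcRr × Ccrr — consider each gene separately:
C gene: Cc × Cc → 1 CC, 2 Cc, 1 cc → 3 C_ : 1 cc (out of 4)
R gene: Rr × rr → 2 Rr, 2 rr → 2 R_ : 2 rr (out of 4)
Genotype classes (out of 4 × 4 = 16): C_R_ = 3×2 = 6; C_rr = 3×2 = 6; ccR_ = 1×2 = 2; ccrr = 1×2 = 2
Apply the phenotype rules: C_R_ (6) → red; C_rr (6) → yellow; ccR_ (2) + ccrr (2) → white
Phenotype counts (out of 16): 6 red, 6 yellow, 4 white
white: 4 out of 16 → fraction 1/4
Expected count = 1/4 × 1904 = 476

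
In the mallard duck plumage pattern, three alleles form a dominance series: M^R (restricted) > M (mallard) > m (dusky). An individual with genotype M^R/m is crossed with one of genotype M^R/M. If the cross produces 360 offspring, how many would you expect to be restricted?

Cross: M^R/m × M^R/M
Allele dominance: M^R > M > m
Offspring genotypes: 1 M^R/M^R, 1 M^R/M, 1 M^R/m, 1 M/m
Phenotype counts: 3 restricted, 1 mallard
restricted: 3 out of 4 → fraction 3/4
Expected count = 3/4 × 360 = 270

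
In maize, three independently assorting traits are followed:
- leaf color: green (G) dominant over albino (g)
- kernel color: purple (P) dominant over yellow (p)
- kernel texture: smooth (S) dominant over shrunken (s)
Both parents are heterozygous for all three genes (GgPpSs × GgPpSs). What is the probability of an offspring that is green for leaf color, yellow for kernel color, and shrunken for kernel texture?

Trihybrid cross: GgPpSs × GgPpSs
Each trait segregates independently with a 3:1 phenotypic ratio, so each gene contributes 3/4 (dominant) or 1/4 (recessive).
Target: green (leaf color), yellow (kernel color), shrunken (kernel texture)
Probability = product of independent per-trait probabilities
= 3/4 × 1/4 × 1/4 = 3/64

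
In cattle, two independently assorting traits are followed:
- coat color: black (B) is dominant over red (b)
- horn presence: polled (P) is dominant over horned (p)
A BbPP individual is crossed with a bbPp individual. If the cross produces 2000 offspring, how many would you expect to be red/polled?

Dihybrid cross BbPP × bbPp — consider each gene separately:
coat color: Bb × bb → 2 Bb, 2 bb → 2 B_ : 2 bb (out of 4)
horn presence: PP × Pp → 2 PP, 2 Pp → 4 P_ (out of 4)
Combine (counts out of 4 × 4 = 16): black/polled (B_P_) = 2×4 = 8; red/polled (bbP_) = 2×4 = 8
Phenotype counts (out of 16): 8 black/polled, 8 red/polled
red/polled: 8 out of 16 → fraction 1/2
Expected count = 1/2 × 2000 = 1000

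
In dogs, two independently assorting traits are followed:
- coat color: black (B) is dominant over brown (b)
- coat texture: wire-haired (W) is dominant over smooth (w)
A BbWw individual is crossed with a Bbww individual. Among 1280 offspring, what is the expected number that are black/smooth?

Dihybrid cross BbWw × Bbww — consider each gene separately:
coat color: Bb × Bb → 1 BB, 2 Bb, 1 bb → 3 B_ : 1 bb (out of 4)
coat texture: Ww × ww → 2 Ww, 2 ww → 2 W_ : 2 ww (out of 4)
Combine (counts out of 4 × 4 = 16): black/wire-haired (B_W_) = 3×2 = 6; black/smooth (B_ww) = 3×2 = 6; brown/wire-haired (bbW_) = 1×2 = 2; brown/smooth (bbww) = 1×2 = 2
Phenotype counts (out of 16): 6 black/wire-haired, 6 black/smooth, 2 brown/wire-haired, 2 brown/smooth
black/smooth: 6 out of 16 → fraction 3/8
Expected count = 3/8 × 1280 = 480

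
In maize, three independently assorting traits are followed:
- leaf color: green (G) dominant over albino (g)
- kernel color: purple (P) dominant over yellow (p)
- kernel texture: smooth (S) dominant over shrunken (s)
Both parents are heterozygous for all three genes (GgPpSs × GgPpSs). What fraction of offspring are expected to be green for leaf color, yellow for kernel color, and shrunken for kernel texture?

Trihybrid cross: GgPpSs × GgPpSs
Each trait segregates independently with a 3:1 phenotypic ratio, so each gene contributes 3/4 (dominant) or 1/4 (recessive).
Target: green (leaf color), yellow (kernel color), shrunken (kernel texture)
Probability = product of independent per-trait probabilities
= 3/4 × 1/4 × 1/4 = 3/64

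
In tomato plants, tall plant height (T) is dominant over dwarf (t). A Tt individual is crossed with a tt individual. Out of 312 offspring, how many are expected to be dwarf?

Punnett square for Tt × tt:
Offspring genotypes: 2 Tt, 2 tt
tall: 2, dwarf: 2
dwarf: 2 out of 4 → fraction 1/2
Expected count = 1/2 × 312 = 156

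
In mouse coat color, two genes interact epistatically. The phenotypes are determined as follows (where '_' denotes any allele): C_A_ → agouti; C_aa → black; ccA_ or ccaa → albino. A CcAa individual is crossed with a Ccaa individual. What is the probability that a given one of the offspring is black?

Cross: CcAa × Ccaa — consider each gene separately:
C gene: Cc × Cc → 1 CC, 2 Cc, 1 cc → 3 C_ : 1 cc (out of 4)
A gene: Aa × aa → 2 Aa, 2 aa → 2 A_ : 2 aa (out of 4)
Genotype classes (out of 4 × 4 = 16): C_A_ = 3×2 = 6; C_aa = 3×2 = 6; ccA_ = 1×2 = 2; ccaa = 1×2 = 2
Apply the phenotype rules: C_A_ (6) → agouti; C_aa (6) → black; ccA_ (2) + ccaa (2) → albino
Phenotype counts (out of 16): 6 agouti, 6 black, 4 albino
black: 6 out of 16
Probability: 6/16 = 3/8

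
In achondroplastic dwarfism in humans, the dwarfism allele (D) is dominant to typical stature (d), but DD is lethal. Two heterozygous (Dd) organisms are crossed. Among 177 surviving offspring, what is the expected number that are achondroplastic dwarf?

Cross: Dd × Dd
Punnett square offspring (before lethality): 1 DD, 2 Dd, 1 dd
The DD genotype is lethal (embryos die); surviving offspring: 2 Dd, 1 dd
achondroplastic dwarf: 2 out of 3 → fraction 2/3
Expected count = 2/3 × 177 = 118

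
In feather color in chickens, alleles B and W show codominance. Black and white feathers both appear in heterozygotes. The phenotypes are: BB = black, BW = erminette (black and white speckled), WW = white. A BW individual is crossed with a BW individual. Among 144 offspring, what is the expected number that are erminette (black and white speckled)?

Punnett square for BW × BW:
Offspring genotypes: 1 BB, 2 BW, 1 WW
Phenotype counts: 1 black, 2 erminette (black and white speckled), 1 white
erminette (black and white speckled): 2 out of 4 → fraction 1/2
Expected count = 1/2 × 144 = 72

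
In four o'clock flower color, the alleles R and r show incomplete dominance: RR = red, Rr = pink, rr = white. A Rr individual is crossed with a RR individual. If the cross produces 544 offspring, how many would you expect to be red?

Punnett square for Rr × RR:
Offspring genotypes: 2 RR, 2 Rr
Phenotype counts: 2 red, 2 pink
red: 2 out of 4 → fraction 1/2
Expected count = 1/2 × 544 = 272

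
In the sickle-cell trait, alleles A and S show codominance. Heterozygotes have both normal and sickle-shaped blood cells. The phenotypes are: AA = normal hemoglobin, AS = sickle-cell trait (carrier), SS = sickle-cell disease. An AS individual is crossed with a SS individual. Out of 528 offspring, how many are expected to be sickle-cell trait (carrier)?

Punnett square for AS × SS:
Offspring genotypes: 2 AS, 2 SS
Phenotype counts: 2 sickle-cell trait (carrier), 2 sickle-cell disease
sickle-cell trait (carrier): 2 out of 4 → fraction 1/2
Expected count = 1/2 × 528 = 264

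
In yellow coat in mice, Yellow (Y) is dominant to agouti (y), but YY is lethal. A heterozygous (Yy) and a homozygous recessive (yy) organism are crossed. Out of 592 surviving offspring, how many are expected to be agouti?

Cross: Yy × yy
Punnett square offspring (before lethality): 2 Yy, 2 yy
No YY offspring are produced in this cross.
agouti: 2 out of 4 → fraction 1/2
Expected count = 1/2 × 592 = 296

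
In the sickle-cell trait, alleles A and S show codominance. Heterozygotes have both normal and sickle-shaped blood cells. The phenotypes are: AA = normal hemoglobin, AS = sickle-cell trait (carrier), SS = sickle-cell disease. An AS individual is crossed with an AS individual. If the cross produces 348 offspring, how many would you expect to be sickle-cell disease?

Punnett square for AS × AS:
Offspring genotypes: 1 AA, 2 AS, 1 SS
Phenotype counts: 1 normal hemoglobin, 2 sickle-cell trait (carrier), 1 sickle-cell disease
sickle-cell disease: 1 out of 4 → fraction 1/4
Expected count = 1/4 × 348 = 87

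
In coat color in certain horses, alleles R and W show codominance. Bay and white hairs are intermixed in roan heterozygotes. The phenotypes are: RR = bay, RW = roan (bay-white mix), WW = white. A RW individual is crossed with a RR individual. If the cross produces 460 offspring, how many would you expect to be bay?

Punnett square for RW × RR:
Offspring genotypes: 2 RR, 2 RW
Phenotype counts: 2 bay, 2 roan (bay-white mix)
bay: 2 out of 4 → fraction 1/2
Expected count = 1/2 × 460 = 230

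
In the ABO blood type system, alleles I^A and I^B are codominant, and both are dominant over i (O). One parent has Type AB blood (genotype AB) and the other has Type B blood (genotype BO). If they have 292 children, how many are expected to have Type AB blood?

Cross: AB × BO
Possible offspring genotypes: 1 AB, 1 AO, 1 BB, 1 BO
Blood type counts: 1 Type AB, 1 Type A, 2 Type B
Probability of Type AB: 1/4
Expected count = 1/4 × 292 = 73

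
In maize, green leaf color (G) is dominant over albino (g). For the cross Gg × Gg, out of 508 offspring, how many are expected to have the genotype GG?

Punnett square for Gg × Gg:
Offspring genotypes: 1 GG, 2 Gg, 1 gg
Total offspring: 4
Count with target: 1
Probability: 1/4
Expected count = 1/4 × 508 = 127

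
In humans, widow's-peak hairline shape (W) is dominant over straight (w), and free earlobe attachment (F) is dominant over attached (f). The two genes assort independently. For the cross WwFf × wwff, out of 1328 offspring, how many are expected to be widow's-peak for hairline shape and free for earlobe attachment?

Dihybrid cross WwFf × wwff — consider each gene separately:
hairline shape: Ww × ww → 2 Ww, 2 ww → 2 W_ : 2 ww (out of 4)
earlobe attachment: Ff × ff → 2 Ff, 2 ff → 2 F_ : 2 ff (out of 4)
Looking for: widow's-peak (W_) and free (F_)
P(widow's-peak) = 2/4, P(free) = 2/4
P(both) = 2/4 × 2/4 = 4/16 = 1/4
Expected count = 1/4 × 1328 = 332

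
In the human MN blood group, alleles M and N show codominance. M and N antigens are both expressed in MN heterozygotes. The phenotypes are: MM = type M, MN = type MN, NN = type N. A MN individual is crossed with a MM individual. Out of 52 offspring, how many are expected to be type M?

Punnett square for MN × MM:
Offspring genotypes: 2 MM, 2 MN
Phenotype counts: 2 type M, 2 type MN
type M: 2 out of 4 → fraction 1/2
Expected count = 1/2 × 52 = 26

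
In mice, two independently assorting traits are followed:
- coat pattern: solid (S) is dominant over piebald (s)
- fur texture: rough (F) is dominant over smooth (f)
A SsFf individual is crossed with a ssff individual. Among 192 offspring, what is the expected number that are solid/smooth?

Dihybrid cross SsFf × ssff — consider each gene separately:
coat pattern: Ss × ss → 2 Ss, 2 ss → 2 S_ : 2 ss (out of 4)
fur texture: Ff × ff → 2 Ff, 2 ff → 2 F_ : 2 ff (out of 4)
Combine (counts out of 4 × 4 = 16): solid/rough (S_F_) = 2×2 = 4; solid/smooth (S_ff) = 2×2 = 4; piebald/rough (ssF_) = 2×2 = 4; piebald/smooth (ssff) = 2×2 = 4
Phenotype counts (out of 16): 4 solid/rough, 4 solid/smooth, 4 piebald/rough, 4 piebald/smooth
solid/smooth: 4 out of 16 → fraction 1/4
Expected count = 1/4 × 192 = 48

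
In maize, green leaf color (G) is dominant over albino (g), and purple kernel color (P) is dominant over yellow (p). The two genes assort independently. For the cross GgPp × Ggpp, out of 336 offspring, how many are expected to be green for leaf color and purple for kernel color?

Dihybrid cross GgPp × Ggpp — consider each gene separately:
leaf color: Gg × Gg → 1 GG, 2 Gg, 1 gg → 3 G_ : 1 gg (out of 4)
kernel color: Pp × pp → 2 Pp, 2 pp → 2 P_ : 2 pp (out of 4)
Looking for: green (G_) and purple (P_)
P(green) = 3/4, P(purple) = 2/4
P(both) = 3/4 × 2/4 = 6/16 = 3/8
Expected count = 3/8 × 336 = 126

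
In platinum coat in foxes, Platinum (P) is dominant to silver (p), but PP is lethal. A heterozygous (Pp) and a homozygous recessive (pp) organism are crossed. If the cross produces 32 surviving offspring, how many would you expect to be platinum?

Cross: Pp × pp
Punnett square offspring (before lethality): 2 Pp, 2 pp
No PP offspring are produced in this cross.
platinum: 2 out of 4 → fraction 1/2
Expected count = 1/2 × 32 = 16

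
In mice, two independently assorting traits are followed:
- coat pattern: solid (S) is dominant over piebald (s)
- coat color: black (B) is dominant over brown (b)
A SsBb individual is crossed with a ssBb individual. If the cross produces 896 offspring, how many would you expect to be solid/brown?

Dihybrid cross SsBb × ssBb — consider each gene separately:
coat pattern: Ss × ss → 2 Ss, 2 ss → 2 S_ : 2 ss (out of 4)
coat color: Bb × Bb → 1 BB, 2 Bb, 1 bb → 3 B_ : 1 bb (out of 4)
Combine (counts out of 4 × 4 = 16): solid/black (S_B_) = 2×3 = 6; solid/brown (S_bb) = 2×1 = 2; piebald/black (ssB_) = 2×3 = 6; piebald/brown (ssbb) = 2×1 = 2
Phenotype counts (out of 16): 6 solid/black, 2 solid/brown, 6 piebald/black, 2 piebald/brown
solid/brown: 2 out of 16 → fraction 1/8
Expected count = 1/8 × 896 = 112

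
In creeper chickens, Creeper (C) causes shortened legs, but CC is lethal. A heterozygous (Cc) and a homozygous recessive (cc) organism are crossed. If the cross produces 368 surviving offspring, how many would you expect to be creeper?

Cross: Cc × cc
Punnett square offspring (before lethality): 2 Cc, 2 cc
No CC offspring are produced in this cross.
creeper: 2 out of 4 → fraction 1/2
Expected count = 1/2 × 368 = 184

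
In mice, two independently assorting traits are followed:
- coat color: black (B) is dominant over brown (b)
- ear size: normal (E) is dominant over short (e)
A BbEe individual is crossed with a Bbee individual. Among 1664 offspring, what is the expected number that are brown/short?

Dihybrid cross BbEe × Bbee — consider each gene separately:
coat color: Bb × Bb → 1 BB, 2 Bb, 1 bb → 3 B_ : 1 bb (out of 4)
ear size: Ee × ee → 2 Ee, 2 ee → 2 E_ : 2 ee (out of 4)
Combine (counts out of 4 × 4 = 16): black/normal (B_E_) = 3×2 = 6; black/short (B_ee) = 3×2 = 6; brown/normal (bbE_) = 1×2 = 2; brown/short (bbee) = 1×2 = 2
Phenotype counts (out of 16): 6 black/normal, 6 black/short, 2 brown/normal, 2 brown/short
brown/short: 2 out of 16 → fraction 1/8
Expected count = 1/8 × 1664 = 208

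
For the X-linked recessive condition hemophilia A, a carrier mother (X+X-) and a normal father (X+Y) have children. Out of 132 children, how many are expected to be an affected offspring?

Cross: X+X- × X+Y
Offspring: 1 X+X+, 1 X+Y, 1 X+X-, 1 X-Y
Probability of an affected offspring: 1/4
Expected count = 1/4 × 132 = 33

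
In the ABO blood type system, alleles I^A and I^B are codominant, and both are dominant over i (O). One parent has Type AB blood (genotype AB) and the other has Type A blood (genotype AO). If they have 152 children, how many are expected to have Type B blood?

Cross: AB × AO
Possible offspring genotypes: 1 AA, 1 AO, 1 AB, 1 BO
Blood type counts: 2 Type A, 1 Type AB, 1 Type B
Probability of Type B: 1/4
Expected count = 1/4 × 152 = 38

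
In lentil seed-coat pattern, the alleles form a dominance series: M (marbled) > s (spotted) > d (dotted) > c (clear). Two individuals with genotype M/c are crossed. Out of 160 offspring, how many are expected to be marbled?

Cross: M/c × M/c
Allele dominance: M > s > d > c
Offspring genotypes: 1 M/M, 2 M/c, 1 c/c
Phenotype counts: 3 marbled, 1 clear
marbled: 3 out of 4 → fraction 3/4
Expected count = 3/4 × 160 = 120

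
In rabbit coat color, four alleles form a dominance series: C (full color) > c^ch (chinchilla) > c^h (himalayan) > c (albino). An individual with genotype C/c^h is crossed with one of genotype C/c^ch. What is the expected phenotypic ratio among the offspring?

Cross: C/c^h × C/c^ch
Allele dominance: C > c^ch > c^h > c
Offspring genotypes: 1 C/C, 1 C/c^ch, 1 C/c^h, 1 c^ch/c^h
Phenotype counts: 3 full color, 1 chinchilla
Ratio: 3 full color : 1 chinchilla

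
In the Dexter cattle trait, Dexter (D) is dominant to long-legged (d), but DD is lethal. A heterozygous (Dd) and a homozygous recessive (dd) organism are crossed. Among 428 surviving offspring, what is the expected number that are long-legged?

Cross: Dd × dd
Punnett square offspring (before lethality): 2 Dd, 2 dd
No DD offspring are produced in this cross.
long-legged: 2 out of 4 → fraction 1/2
Expected count = 1/2 × 428 = 214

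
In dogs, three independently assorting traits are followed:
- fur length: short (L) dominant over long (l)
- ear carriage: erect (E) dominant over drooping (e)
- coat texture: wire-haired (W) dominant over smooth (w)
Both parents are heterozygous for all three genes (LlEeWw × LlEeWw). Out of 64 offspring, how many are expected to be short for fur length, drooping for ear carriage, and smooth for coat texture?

Trihybrid cross: LlEeWw × LlEeWw
Each trait segregates independently with a 3:1 phenotypic ratio, so each gene contributes 3/4 (dominant) or 1/4 (recessive).
Target: short (fur length), drooping (ear carriage), smooth (coat texture)
Probability = product of independent per-trait probabilities
= 3/4 × 1/4 × 1/4 = 3/64
Expected count = 3/64 × 64 = 3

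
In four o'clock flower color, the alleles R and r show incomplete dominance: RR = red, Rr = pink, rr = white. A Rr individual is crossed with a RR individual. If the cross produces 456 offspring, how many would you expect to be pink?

Punnett square for Rr × RR:
Offspring genotypes: 2 RR, 2 Rr
Phenotype counts: 2 red, 2 pink
pink: 2 out of 4 → fraction 1/2
Expected count = 1/2 × 456 = 228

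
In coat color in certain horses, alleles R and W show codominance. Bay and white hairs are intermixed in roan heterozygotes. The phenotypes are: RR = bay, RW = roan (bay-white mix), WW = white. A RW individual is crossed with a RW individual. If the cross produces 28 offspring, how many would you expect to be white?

Punnett square for RW × RW:
Offspring genotypes: 1 RR, 2 RW, 1 WW
Phenotype counts: 1 bay, 2 roan (bay-white mix), 1 white
white: 1 out of 4 → fraction 1/4
Expected count = 1/4 × 28 = 7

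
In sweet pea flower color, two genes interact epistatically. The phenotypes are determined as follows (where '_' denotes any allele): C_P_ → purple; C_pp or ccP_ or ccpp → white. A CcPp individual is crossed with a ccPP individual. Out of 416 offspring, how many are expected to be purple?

Cross: CcPp × ccPP — consider each gene separately:
C gene: Cc × cc → 2 Cc, 2 cc → 2 C_ : 2 cc (out of 4)
P gene: Pp × PP → 2 PP, 2 Pp → 4 P_ (out of 4)
Genotype classes (out of 4 × 4 = 16): C_P_ = 2×4 = 8; ccP_ = 2×4 = 8
Apply the phenotype rules: C_P_ (8) → purple; ccP_ (8) → white
Phenotype counts (out of 16): 8 purple, 8 white
purple: 8 out of 16 → fraction 1/2
Expected count = 1/2 × 416 = 208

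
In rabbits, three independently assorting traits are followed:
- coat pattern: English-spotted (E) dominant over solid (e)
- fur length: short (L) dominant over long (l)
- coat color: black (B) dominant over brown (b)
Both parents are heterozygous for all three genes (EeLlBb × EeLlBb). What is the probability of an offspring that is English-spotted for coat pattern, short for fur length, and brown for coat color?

Trihybrid cross: EeLlBb × EeLlBb
Each trait segregates independently with a 3:1 phenotypic ratio, so each gene contributes 3/4 (dominant) or 1/4 (recessive).
Target: English-spotted (coat pattern), short (fur length), brown (coat color)
Probability = product of independent per-trait probabilities
= 3/4 × 3/4 × 1/4 = 9/64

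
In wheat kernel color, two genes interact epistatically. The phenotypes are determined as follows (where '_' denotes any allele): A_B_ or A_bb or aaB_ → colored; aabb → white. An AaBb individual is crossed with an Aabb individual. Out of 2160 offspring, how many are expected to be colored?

Cross: AaBb × Aabb — consider each gene separately:
A gene: Aa × Aa → 1 AA, 2 Aa, 1 aa → 3 A_ : 1 aa (out of 4)
B gene: Bb × bb → 2 Bb, 2 bb → 2 B_ : 2 bb (out of 4)
Genotype classes (out of 4 × 4 = 16): A_B_ = 3×2 = 6; A_bb = 3×2 = 6; aaB_ = 1×2 = 2; aabb = 1×2 = 2
Apply the phenotype rules: A_B_ (6) + A_bb (6) + aaB_ (2) → colored; aabb (2) → white
Phenotype counts (out of 16): 14 colored, 2 white
colored: 14 out of 16 → fraction 7/8
Expected count = 7/8 × 2160 = 1890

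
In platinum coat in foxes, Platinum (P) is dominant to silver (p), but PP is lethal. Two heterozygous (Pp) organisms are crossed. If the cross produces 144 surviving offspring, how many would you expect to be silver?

Cross: Pp × Pp
Punnett square offspring (before lethality): 1 PP, 2 Pp, 1 pp
The PP genotype is lethal (embryos die); surviving offspring: 2 Pp, 1 pp
silver: 1 out of 3 → fraction 1/3
Expected count = 1/3 × 144 = 48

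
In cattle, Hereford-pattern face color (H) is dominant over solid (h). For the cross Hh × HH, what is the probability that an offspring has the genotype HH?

Punnett square for Hh × HH:
Offspring genotypes: 2 HH, 2 Hh
Total offspring: 4
Count with target: 2
Probability: 2/4 = 1/2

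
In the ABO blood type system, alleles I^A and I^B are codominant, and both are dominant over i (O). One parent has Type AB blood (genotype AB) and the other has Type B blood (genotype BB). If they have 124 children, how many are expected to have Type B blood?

Cross: AB × BB
Possible offspring genotypes: 2 AB, 2 BB
Blood type counts: 2 Type AB, 2 Type B
Probability of Type B: 2/4 = 1/2
Expected count = 1/2 × 124 = 62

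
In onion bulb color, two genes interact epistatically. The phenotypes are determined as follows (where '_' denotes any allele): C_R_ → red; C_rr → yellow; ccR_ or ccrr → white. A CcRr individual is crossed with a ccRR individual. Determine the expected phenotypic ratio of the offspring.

Cross: CcRr × ccRR — consider each gene separately:
C gene: Cc × cc → 2 Cc, 2 cc → 2 C_ : 2 cc (out of 4)
R gene: Rr × RR → 2 RR, 2 Rr → 4 R_ (out of 4)
Genotype classes (out of 4 × 4 = 16): C_R_ = 2×4 = 8; ccR_ = 2×4 = 8
Apply the phenotype rules: C_R_ (8) → red; ccR_ (8) → white
Phenotype counts (out of 16): 8 red, 8 white
Ratio: 1 red : 1 white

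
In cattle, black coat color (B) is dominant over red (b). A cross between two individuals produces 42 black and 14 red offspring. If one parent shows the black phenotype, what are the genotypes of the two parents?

Observed offspring: 42 black, 14 red
The observed ratio simplifies to 3:1. Red (bb) offspring appear, so each parent must contribute one b allele. The parent stated to show black carries B, so it is Bb. The other parent is then either Bb or bb: Bb × bb would give a 1:1 split, whereas Bb × Bb gives 3:1 — matching the data. So both parents are heterozygous (Bb × Bb).
Parent genotypes: Bb × Bb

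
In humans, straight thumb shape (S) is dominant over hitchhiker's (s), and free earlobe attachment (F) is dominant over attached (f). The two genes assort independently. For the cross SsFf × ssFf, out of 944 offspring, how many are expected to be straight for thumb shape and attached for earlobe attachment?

Dihybrid cross SsFf × ssFf — consider each gene separately:
thumb shape: Ss × ss → 2 Ss, 2 ss → 2 S_ : 2 ss (out of 4)
earlobe attachment: Ff × Ff → 1 FF, 2 Ff, 1 ff → 3 F_ : 1 ff (out of 4)
Looking for: straight (S_) and attached (ff)
P(straight) = 2/4, P(attached) = 1/4
P(both) = 2/4 × 1/4 = 2/16 = 1/8
Expected count = 1/8 × 944 = 118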